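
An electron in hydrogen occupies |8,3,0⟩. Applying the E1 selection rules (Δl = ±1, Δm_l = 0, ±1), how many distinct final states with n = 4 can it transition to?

E1 requires Δl = ±1, so l_f ∈ {2, 4}; with 0 ≤ l_f ≤ n_f−1 = 3, the allowed l_f values are {2}.
For l_f = 2: m_f ∈ {m_i−1, m_i, m_i+1} ∩ [−2, 2] = {-1, 0, 1} → 3 states.
Total: 3.

3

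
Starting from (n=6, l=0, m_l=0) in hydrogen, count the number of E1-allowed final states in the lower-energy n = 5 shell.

3

E1 requires Δl = ±1, so l_f ∈ {-1, 1}; with 0 ≤ l_f ≤ n_f−1 = 4, the allowed l_f values are {1}.
For l_f = 1: m_f ∈ {m_i−1, m_i, m_i+1} ∩ [−1, 1] = {-1, 0, 1} → 3 states.
Total: 3.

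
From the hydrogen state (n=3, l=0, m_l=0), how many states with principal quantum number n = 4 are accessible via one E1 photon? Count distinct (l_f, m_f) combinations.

3

E1 requires Δl = ±1, so l_f ∈ {-1, 1}; with 0 ≤ l_f ≤ n_f−1 = 3, the allowed l_f values are {1}.
For l_f = 1: m_f ∈ {m_i−1, m_i, m_i+1} ∩ [−1, 1] = {-1, 0, 1} → 3 states.
Total: 3.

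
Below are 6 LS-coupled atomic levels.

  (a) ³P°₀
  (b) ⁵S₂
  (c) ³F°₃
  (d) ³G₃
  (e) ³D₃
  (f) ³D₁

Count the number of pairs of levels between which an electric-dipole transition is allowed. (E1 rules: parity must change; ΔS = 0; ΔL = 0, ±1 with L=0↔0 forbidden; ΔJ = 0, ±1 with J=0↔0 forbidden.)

(a)–(b): forbidden (ΔS, ΔJ).
(a)–(c): forbidden (parity, ΔL, ΔJ).
(a)–(d): forbidden (ΔL, ΔJ).
(a)–(e): forbidden (ΔJ).
(a)–(f): allowed.
(b)–(c): forbidden (ΔS, ΔL).
(b)–(d): forbidden (parity, ΔS, ΔL).
(b)–(e): forbidden (parity, ΔS, ΔL).
(b)–(f): forbidden (parity, ΔS, ΔL).
(c)–(d): allowed.
(c)–(e): allowed.
(c)–(f): forbidden (ΔJ).
(d)–(e): forbidden (parity, ΔL).
(d)–(f): forbidden (parity, ΔL, ΔJ).
(e)–(f): forbidden (parity, ΔJ).
Allowed pairs: 3 of 15.

3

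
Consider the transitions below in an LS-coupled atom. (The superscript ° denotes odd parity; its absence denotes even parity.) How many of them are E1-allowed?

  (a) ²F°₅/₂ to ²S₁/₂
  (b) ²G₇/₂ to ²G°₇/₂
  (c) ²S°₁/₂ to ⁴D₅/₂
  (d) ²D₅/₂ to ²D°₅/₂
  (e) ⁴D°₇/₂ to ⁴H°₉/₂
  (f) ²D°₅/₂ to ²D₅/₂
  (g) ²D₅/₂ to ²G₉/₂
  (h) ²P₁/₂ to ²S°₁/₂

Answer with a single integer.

4

(a) forbidden (ΔL, ΔJ fail)
(b) allowed
(c) forbidden (ΔS, ΔL, ΔJ fail)
(d) allowed
(e) forbidden (parity, ΔL fail)
(f) allowed
(g) forbidden (parity, ΔL, ΔJ fail)
(h) allowed
Total allowed: 4 of 8.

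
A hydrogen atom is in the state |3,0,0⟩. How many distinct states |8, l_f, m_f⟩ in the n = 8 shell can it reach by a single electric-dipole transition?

E1 requires Δl = ±1, so l_f ∈ {-1, 1}; with 0 ≤ l_f ≤ n_f−1 = 7, the allowed l_f values are {1}.
For l_f = 1: m_f ∈ {m_i−1, m_i, m_i+1} ∩ [−1, 1] = {-1, 0, 1} → 3 states.
Total: 3.

3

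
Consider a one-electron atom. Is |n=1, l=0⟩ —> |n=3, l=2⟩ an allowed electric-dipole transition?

Initial l = 0, final l = 2, so Δl = +2. E1 requires Δl = ±1: violated.
The transition is electric-dipole forbidden.

forbidden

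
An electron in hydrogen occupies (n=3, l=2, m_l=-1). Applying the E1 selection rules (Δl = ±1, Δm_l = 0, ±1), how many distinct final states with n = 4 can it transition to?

5

E1 requires Δl = ±1, so l_f ∈ {1, 3}; with 0 ≤ l_f ≤ n_f−1 = 3, the allowed l_f values are {1, 3}.
For l_f = 1: m_f ∈ {m_i−1, m_i, m_i+1} ∩ [−1, 1] = {-1, 0} → 2 states.
For l_f = 3: m_f ∈ {m_i−1, m_i, m_i+1} ∩ [−3, 3] = {-2, -1, 0} → 3 states.
Total: 5.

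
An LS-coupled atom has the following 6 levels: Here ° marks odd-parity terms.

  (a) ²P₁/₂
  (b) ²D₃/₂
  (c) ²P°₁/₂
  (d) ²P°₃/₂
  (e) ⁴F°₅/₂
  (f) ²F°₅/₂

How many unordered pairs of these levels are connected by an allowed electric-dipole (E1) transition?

(a)–(b): forbidden (parity).
(a)–(c): allowed.
(a)–(d): allowed.
(a)–(e): forbidden (ΔS, ΔL, ΔJ).
(a)–(f): forbidden (ΔL, ΔJ).
(b)–(c): allowed.
(b)–(d): allowed.
(b)–(e): forbidden (ΔS).
(b)–(f): allowed.
(c)–(d): forbidden (parity).
(c)–(e): forbidden (parity, ΔS, ΔL, ΔJ).
(c)–(f): forbidden (parity, ΔL, ΔJ).
(d)–(e): forbidden (parity, ΔS, ΔL).
(d)–(f): forbidden (parity, ΔL).
(e)–(f): forbidden (parity, ΔS).
Allowed pairs: 5 of 15.

5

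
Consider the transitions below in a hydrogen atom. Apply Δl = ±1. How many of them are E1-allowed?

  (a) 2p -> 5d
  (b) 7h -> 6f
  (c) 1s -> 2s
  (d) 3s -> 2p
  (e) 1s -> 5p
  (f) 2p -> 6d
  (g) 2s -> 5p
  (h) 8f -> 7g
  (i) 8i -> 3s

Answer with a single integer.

(a) allowed
(b) forbidden — Δl = -2 (E1 requires Δl = ±1)
(c) forbidden — Δl = +0 (E1 requires Δl = ±1)
(d) allowed
(e) allowed
(f) allowed
(g) allowed
(h) allowed
(i) forbidden — Δl = -6 (E1 requires Δl = ±1)
Total allowed: 6 of 9.

6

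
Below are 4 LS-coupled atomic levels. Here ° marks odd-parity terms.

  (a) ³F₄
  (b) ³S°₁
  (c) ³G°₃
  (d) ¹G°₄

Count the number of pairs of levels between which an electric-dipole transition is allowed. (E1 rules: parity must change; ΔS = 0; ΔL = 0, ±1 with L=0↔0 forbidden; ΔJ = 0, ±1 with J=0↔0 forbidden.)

(a)–(b): forbidden (ΔL, ΔJ).
(a)–(c): allowed.
(a)–(d): forbidden (ΔS).
(b)–(c): forbidden (parity, ΔL, ΔJ).
(b)–(d): forbidden (parity, ΔS, ΔL, ΔJ).
(c)–(d): forbidden (parity, ΔS).
Allowed pairs: 1 of 6.

1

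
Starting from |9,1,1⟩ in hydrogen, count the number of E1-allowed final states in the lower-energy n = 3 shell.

E1 requires Δl = ±1, so l_f ∈ {0, 2}; with 0 ≤ l_f ≤ n_f−1 = 2, the allowed l_f values are {0, 2}.
For l_f = 0: m_f ∈ {m_i−1, m_i, m_i+1} ∩ [−0, 0] = {0} → 1 state.
For l_f = 2: m_f ∈ {m_i−1, m_i, m_i+1} ∩ [−2, 2] = {0, 1, 2} → 3 states.
Total: 4.

4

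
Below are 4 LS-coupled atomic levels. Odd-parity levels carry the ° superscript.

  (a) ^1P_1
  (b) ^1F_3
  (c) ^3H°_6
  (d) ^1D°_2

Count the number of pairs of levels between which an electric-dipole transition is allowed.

(a)–(b): forbidden (parity, ΔL, ΔJ).
(a)–(c): forbidden (ΔS, ΔL, ΔJ).
(a)–(d): allowed.
(b)–(c): forbidden (ΔS, ΔL, ΔJ).
(b)–(d): allowed.
(c)–(d): forbidden (parity, ΔS, ΔL, ΔJ).
Allowed pairs: 2 of 6.

2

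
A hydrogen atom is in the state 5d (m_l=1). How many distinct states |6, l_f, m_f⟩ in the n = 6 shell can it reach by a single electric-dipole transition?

E1 requires Δl = ±1, so l_f ∈ {1, 3}; with 0 ≤ l_f ≤ n_f−1 = 5, the allowed l_f values are {1, 3}.
For l_f = 1: m_f ∈ {m_i−1, m_i, m_i+1} ∩ [−1, 1] = {0, 1} → 2 states.
For l_f = 3: m_f ∈ {m_i−1, m_i, m_i+1} ∩ [−3, 3] = {0, 1, 2} → 3 states.
Total: 5.

5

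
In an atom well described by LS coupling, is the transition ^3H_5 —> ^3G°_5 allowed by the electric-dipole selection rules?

allowed

Parity must change: even → odd — ok.
ΔS = 0: S: 1 → 1 — ok.
ΔL = 0, ±1 (not L=0↔0): L: 5 → 4, ΔL = -1 — ok.
ΔJ = 0, ±1 (not J=0↔0): J: 5 → 5, ΔJ = +0 — ok.
All four E1 rules are satisfied.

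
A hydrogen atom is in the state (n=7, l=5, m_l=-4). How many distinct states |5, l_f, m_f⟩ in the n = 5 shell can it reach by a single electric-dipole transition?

2

E1 requires Δl = ±1, so l_f ∈ {4, 6}; with 0 ≤ l_f ≤ n_f−1 = 4, the allowed l_f values are {4}.
For l_f = 4: m_f ∈ {m_i−1, m_i, m_i+1} ∩ [−4, 4] = {-4, -3} → 2 states.
Total: 2.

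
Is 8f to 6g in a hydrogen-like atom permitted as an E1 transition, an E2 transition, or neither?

E1

Δl = 4 − 3 = +1; l_i + l_f = 7.
E1 (Δl = ±1): satisfied.
E2 (Δl = 0,±2, l_i+l_f ≥ 2): not satisfied.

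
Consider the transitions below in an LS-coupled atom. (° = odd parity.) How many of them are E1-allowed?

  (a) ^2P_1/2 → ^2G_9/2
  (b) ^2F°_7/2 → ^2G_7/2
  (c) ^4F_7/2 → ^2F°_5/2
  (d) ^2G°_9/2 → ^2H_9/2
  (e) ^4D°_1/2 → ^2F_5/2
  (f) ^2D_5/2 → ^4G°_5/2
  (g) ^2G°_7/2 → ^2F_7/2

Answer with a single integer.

3

(a) forbidden (parity, ΔL, ΔJ fail)
(b) allowed
(c) forbidden (ΔS fails)
(d) allowed
(e) forbidden (ΔS, ΔJ fail)
(f) forbidden (ΔS, ΔL fail)
(g) allowed
Total allowed: 3 of 7.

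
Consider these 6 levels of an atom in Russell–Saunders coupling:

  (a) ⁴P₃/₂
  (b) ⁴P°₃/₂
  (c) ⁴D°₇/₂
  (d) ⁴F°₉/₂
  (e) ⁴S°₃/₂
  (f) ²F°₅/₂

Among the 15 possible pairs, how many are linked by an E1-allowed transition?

2

(a)–(b): allowed.
(a)–(c): forbidden (ΔJ).
(a)–(d): forbidden (ΔL, ΔJ).
(a)–(e): allowed.
(a)–(f): forbidden (ΔS, ΔL).
(b)–(c): forbidden (parity, ΔJ).
(b)–(d): forbidden (parity, ΔL, ΔJ).
(b)–(e): forbidden (parity).
(b)–(f): forbidden (parity, ΔS, ΔL).
(c)–(d): forbidden (parity).
(c)–(e): forbidden (parity, ΔL, ΔJ).
(c)–(f): forbidden (parity, ΔS).
(d)–(e): forbidden (parity, ΔL, ΔJ).
(d)–(f): forbidden (parity, ΔS, ΔJ).
(e)–(f): forbidden (parity, ΔS, ΔL).
Allowed pairs: 2 of 15.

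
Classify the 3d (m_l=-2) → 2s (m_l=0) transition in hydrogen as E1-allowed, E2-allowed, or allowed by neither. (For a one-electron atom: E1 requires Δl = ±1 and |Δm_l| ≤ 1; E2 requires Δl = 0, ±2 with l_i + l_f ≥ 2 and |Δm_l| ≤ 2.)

E2

Δl = 0 − 2 = -2; l_i + l_f = 2.
Δm_l = +2.
E1 (Δl = ±1, |Δm_l| ≤ 1): not satisfied.
E2 (Δl = 0,±2, l_i+l_f ≥ 2, |Δm_l| ≤ 2): satisfied.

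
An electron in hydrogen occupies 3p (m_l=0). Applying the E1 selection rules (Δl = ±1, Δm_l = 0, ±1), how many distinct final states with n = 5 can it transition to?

E1 requires Δl = ±1, so l_f ∈ {0, 2}; with 0 ≤ l_f ≤ n_f−1 = 4, the allowed l_f values are {0, 2}.
For l_f = 0: m_f ∈ {m_i−1, m_i, m_i+1} ∩ [−0, 0] = {0} → 1 state.
For l_f = 2: m_f ∈ {m_i−1, m_i, m_i+1} ∩ [−2, 2] = {-1, 0, 1} → 3 states.
Total: 4.

4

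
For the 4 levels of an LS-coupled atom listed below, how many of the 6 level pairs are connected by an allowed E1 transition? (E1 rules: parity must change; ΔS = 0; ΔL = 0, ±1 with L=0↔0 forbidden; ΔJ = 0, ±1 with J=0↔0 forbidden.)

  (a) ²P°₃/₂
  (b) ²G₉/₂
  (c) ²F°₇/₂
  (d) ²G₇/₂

2

(a)–(b): forbidden (ΔL, ΔJ).
(a)–(c): forbidden (parity, ΔL, ΔJ).
(a)–(d): forbidden (ΔL, ΔJ).
(b)–(c): allowed.
(b)–(d): forbidden (parity).
(c)–(d): allowed.
Allowed pairs: 2 of 6.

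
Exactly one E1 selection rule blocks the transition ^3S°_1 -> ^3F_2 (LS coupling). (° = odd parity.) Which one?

the ΔL = 0, ±1 rule

Reading off the term symbols: S 1→1, L 0→3, J 1→2, parity odd→even.
Parity must change: odd → even — ✓.
ΔS = 0: S: 1 → 1 — ✓.
ΔL = 0, ±1 (not L=0↔0): L: 0 → 3, ΔL = +3 — ✗.
ΔJ = 0, ±1 (not J=0↔0): J: 1 → 2, ΔJ = +1 — ✓.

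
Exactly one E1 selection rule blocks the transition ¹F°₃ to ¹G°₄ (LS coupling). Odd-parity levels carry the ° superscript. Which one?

Reading off the term symbols: S 0→0, L 3→4, J 3→4, parity odd→odd.
ΔJ = 0, ±1 (not J=0↔0): J: 3 → 4, ΔJ = +1 — ok.
ΔL = 0, ±1 (not L=0↔0): L: 3 → 4, ΔL = +1 — ok.
Parity must change: odd → odd — fails.
ΔS = 0: S: 0 → 0 — ok.

parity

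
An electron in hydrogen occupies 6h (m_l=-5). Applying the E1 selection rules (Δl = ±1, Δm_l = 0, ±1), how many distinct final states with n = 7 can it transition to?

E1 requires Δl = ±1, so l_f ∈ {4, 6}; with 0 ≤ l_f ≤ n_f−1 = 6, the allowed l_f values are {4, 6}.
For l_f = 4: m_f ∈ {m_i−1, m_i, m_i+1} ∩ [−4, 4] = {-4} → 1 state.
For l_f = 6: m_f ∈ {m_i−1, m_i, m_i+1} ∩ [−6, 6] = {-6, -5, -4} → 3 states.
Total: 4.

4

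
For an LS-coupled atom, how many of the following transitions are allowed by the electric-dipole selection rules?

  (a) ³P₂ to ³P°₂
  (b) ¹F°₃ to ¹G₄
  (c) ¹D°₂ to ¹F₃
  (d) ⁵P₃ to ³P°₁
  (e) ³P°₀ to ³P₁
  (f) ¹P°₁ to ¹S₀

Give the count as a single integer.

(a) allowed
(b) allowed
(c) allowed
(d) forbidden (ΔS, ΔJ fail)
(e) allowed
(f) allowed
Total allowed: 5 of 6.

5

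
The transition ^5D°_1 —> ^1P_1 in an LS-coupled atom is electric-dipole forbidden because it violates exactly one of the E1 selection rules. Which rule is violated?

the ΔS = 0 rule

Parity must change: odd → even — passes.
ΔL = 0, ±1 (not L=0↔0): L: 2 → 1, ΔL = -1 — passes.
ΔS = 0: S: 2 → 0 — fails.
ΔJ = 0, ±1 (not J=0↔0): J: 1 → 1, ΔJ = +0 — passes.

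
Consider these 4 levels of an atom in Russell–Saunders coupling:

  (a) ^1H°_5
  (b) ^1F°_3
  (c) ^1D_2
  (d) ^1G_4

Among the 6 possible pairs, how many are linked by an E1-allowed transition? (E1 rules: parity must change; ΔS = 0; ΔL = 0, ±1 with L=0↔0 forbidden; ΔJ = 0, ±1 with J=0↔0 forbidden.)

(a)–(b): forbidden (parity, ΔL, ΔJ).
(a)–(c): forbidden (ΔL, ΔJ).
(a)–(d): allowed.
(b)–(c): allowed.
(b)–(d): allowed.
(c)–(d): forbidden (parity, ΔL, ΔJ).
Allowed pairs: 3 of 6.

3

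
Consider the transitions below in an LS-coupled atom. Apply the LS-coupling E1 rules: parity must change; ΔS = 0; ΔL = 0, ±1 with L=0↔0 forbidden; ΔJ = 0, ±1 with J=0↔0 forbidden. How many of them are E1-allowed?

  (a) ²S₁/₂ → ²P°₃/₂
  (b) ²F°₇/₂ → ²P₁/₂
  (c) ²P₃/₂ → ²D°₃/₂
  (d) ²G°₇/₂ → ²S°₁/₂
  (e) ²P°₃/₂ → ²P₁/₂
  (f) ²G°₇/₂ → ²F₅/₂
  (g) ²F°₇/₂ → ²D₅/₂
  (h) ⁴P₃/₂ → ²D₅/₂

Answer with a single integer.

5

(a) allowed
(b) forbidden (ΔL, ΔJ fail)
(c) allowed
(d) forbidden (parity, ΔL, ΔJ fail)
(e) allowed
(f) allowed
(g) allowed
(h) forbidden (parity, ΔS fail)
Total allowed: 5 of 8.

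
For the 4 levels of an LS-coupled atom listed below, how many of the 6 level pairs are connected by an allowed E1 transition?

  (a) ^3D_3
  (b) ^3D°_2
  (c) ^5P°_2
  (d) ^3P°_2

(a)–(b): allowed.
(a)–(c): forbidden (ΔS).
(a)–(d): allowed.
(b)–(c): forbidden (parity, ΔS).
(b)–(d): forbidden (parity).
(c)–(d): forbidden (parity, ΔS).
Allowed pairs: 2 of 6.

2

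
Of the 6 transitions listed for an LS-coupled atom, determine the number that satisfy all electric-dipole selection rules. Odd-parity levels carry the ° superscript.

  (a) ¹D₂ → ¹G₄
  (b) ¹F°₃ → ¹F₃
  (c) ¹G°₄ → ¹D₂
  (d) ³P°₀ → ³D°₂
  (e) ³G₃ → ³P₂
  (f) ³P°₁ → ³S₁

2

(a) forbidden (parity, ΔL, ΔJ fail)
(b) allowed
(c) forbidden (ΔL, ΔJ fail)
(d) forbidden (parity, ΔJ fail)
(e) forbidden (parity, ΔL fail)
(f) allowed
Total allowed: 2 of 6.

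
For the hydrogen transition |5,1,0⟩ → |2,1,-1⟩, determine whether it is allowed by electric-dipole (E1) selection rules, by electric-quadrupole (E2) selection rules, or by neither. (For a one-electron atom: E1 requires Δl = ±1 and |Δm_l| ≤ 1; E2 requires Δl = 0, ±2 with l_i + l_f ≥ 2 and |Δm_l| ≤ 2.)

E2

Δl = 1 − 1 = +0; l_i + l_f = 2.
Δm_l = -1.
E1 (Δl = ±1, |Δm_l| ≤ 1): not satisfied.
E2 (Δl = 0,±2, l_i+l_f ≥ 2, |Δm_l| ≤ 2): satisfied.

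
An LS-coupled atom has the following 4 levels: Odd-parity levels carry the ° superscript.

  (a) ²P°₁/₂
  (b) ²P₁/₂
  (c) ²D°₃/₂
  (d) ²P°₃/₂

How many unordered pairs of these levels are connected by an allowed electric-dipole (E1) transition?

(a)–(b): allowed.
(a)–(c): forbidden (parity).
(a)–(d): forbidden (parity).
(b)–(c): allowed.
(b)–(d): allowed.
(c)–(d): forbidden (parity).
Allowed pairs: 3 of 6.

3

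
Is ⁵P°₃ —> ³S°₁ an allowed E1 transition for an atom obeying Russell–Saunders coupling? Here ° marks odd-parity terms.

forbidden

Initial level: S=2, L=1, J=3, parity odd. Final level: S=1, L=0, J=1, parity odd.
Parity must change: odd → odd — ✗.
ΔS = 0: S: 2 → 1 — ✗.
ΔL = 0, ±1 (not L=0↔0): L: 1 → 0, ΔL = -1 — ✓.
ΔJ = 0, ±1 (not J=0↔0): J: 3 → 1, ΔJ = -2 — ✗.
Rule(s) violated: parity, ΔS, ΔJ.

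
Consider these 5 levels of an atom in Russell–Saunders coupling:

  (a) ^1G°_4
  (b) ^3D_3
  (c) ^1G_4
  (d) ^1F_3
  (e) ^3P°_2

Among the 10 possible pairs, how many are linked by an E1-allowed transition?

3

(a)–(b): forbidden (ΔS, ΔL).
(a)–(c): allowed.
(a)–(d): allowed.
(a)–(e): forbidden (parity, ΔS, ΔL, ΔJ).
(b)–(c): forbidden (parity, ΔS, ΔL).
(b)–(d): forbidden (parity, ΔS).
(b)–(e): allowed.
(c)–(d): forbidden (parity).
(c)–(e): forbidden (ΔS, ΔL, ΔJ).
(d)–(e): forbidden (ΔS, ΔL).
Allowed pairs: 3 of 10.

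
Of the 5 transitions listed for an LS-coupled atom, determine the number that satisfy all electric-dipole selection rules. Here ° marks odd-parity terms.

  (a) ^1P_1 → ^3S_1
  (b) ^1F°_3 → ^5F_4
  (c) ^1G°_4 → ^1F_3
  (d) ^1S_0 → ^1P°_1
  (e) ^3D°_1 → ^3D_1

(a) forbidden (parity, ΔS fail)
(b) forbidden (ΔS fails)
(c) allowed
(d) allowed
(e) allowed
Total allowed: 3 of 5.

3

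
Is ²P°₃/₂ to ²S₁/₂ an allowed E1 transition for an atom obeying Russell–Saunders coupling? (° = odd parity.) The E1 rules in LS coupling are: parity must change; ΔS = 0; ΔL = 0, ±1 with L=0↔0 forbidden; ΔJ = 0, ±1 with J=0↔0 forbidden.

allowed

Parity must change: odd → even — satisfied.
ΔS = 0: S: 1/2 → 1/2 — satisfied.
ΔL = 0, ±1 (not L=0↔0): L: 1 → 0, ΔL = -1 — satisfied.
ΔJ = 0, ±1 (not J=0↔0): J: 3/2 → 1/2, ΔJ = -1 — satisfied.
All four E1 rules are satisfied.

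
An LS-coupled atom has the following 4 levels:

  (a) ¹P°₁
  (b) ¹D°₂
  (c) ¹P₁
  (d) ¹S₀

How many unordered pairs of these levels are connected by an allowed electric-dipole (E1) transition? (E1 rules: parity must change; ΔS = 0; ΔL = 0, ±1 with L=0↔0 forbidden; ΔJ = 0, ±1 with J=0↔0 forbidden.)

3

(a)–(b): forbidden (parity).
(a)–(c): allowed.
(a)–(d): allowed.
(b)–(c): allowed.
(b)–(d): forbidden (ΔL, ΔJ).
(c)–(d): forbidden (parity).
Allowed pairs: 3 of 6.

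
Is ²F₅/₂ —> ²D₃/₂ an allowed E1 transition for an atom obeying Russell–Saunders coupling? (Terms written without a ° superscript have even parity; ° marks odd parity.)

forbidden

Initial level: S=1/2, L=3, J=5/2, parity even. Final level: S=1/2, L=2, J=3/2, parity even.
Parity must change: even → even — violated.
ΔS = 0: S: 1/2 → 1/2 — satisfied.
ΔL = 0, ±1 (not L=0↔0): L: 3 → 2, ΔL = -1 — satisfied.
ΔJ = 0, ±1 (not J=0↔0): J: 5/2 → 3/2, ΔJ = -1 — satisfied.
Rule(s) violated: parity.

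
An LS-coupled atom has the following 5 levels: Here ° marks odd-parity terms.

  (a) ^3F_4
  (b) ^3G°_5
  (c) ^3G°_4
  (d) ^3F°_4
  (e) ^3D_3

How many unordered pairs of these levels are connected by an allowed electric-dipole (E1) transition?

(a)–(b): allowed.
(a)–(c): allowed.
(a)–(d): allowed.
(a)–(e): forbidden (parity).
(b)–(c): forbidden (parity).
(b)–(d): forbidden (parity).
(b)–(e): forbidden (ΔL, ΔJ).
(c)–(d): forbidden (parity).
(c)–(e): forbidden (ΔL).
(d)–(e): allowed.
Allowed pairs: 4 of 10.

4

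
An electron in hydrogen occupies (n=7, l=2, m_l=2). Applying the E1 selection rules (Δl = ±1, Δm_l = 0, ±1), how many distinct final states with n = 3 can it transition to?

1

E1 requires Δl = ±1, so l_f ∈ {1, 3}; with 0 ≤ l_f ≤ n_f−1 = 2, the allowed l_f values are {1}.
For l_f = 1: m_f ∈ {m_i−1, m_i, m_i+1} ∩ [−1, 1] = {1} → 1 state.
Total: 1.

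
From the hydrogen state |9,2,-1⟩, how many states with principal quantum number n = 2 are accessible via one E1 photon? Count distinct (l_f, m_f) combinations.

E1 requires Δl = ±1, so l_f ∈ {1, 3}; with 0 ≤ l_f ≤ n_f−1 = 1, the allowed l_f values are {1}.
For l_f = 1: m_f ∈ {m_i−1, m_i, m_i+1} ∩ [−1, 1] = {-1, 0} → 2 states.
Total: 2.

2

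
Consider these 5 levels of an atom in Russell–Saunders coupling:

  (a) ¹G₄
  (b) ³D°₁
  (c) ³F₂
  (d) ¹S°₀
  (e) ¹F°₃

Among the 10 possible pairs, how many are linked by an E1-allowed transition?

(a)–(b): forbidden (ΔS, ΔL, ΔJ).
(a)–(c): forbidden (parity, ΔS, ΔJ).
(a)–(d): forbidden (ΔL, ΔJ).
(a)–(e): allowed.
(b)–(c): allowed.
(b)–(d): forbidden (parity, ΔS, ΔL).
(b)–(e): forbidden (parity, ΔS, ΔJ).
(c)–(d): forbidden (ΔS, ΔL, ΔJ).
(c)–(e): forbidden (ΔS).
(d)–(e): forbidden (parity, ΔL, ΔJ).
Allowed pairs: 2 of 10.

2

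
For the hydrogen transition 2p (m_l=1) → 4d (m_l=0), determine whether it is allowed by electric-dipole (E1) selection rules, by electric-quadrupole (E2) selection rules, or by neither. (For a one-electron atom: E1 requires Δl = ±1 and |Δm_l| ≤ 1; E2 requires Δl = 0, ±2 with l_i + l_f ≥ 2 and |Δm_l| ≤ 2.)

Δl = 2 − 1 = +1; l_i + l_f = 3.
Δm_l = -1.
E1 (Δl = ±1, |Δm_l| ≤ 1): satisfied.
E2 (Δl = 0,±2, l_i+l_f ≥ 2, |Δm_l| ≤ 2): not satisfied.

E1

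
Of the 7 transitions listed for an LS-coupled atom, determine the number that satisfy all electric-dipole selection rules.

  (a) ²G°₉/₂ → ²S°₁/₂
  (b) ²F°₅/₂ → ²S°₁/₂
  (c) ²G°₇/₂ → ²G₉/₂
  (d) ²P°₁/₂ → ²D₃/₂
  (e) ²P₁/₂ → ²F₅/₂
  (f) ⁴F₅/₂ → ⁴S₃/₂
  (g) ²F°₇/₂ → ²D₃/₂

(a) forbidden (parity, ΔL, ΔJ fail)
(b) forbidden (parity, ΔL, ΔJ fail)
(c) allowed
(d) allowed
(e) forbidden (parity, ΔL, ΔJ fail)
(f) forbidden (parity, ΔL fail)
(g) forbidden (ΔJ fails)
Total allowed: 2 of 7.

2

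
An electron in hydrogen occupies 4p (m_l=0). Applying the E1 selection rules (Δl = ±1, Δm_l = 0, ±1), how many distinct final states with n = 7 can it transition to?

4

E1 requires Δl = ±1, so l_f ∈ {0, 2}; with 0 ≤ l_f ≤ n_f−1 = 6, the allowed l_f values are {0, 2}.
For l_f = 0: m_f ∈ {m_i−1, m_i, m_i+1} ∩ [−0, 0] = {0} → 1 state.
For l_f = 2: m_f ∈ {m_i−1, m_i, m_i+1} ∩ [−2, 2] = {-1, 0, 1} → 3 states.
Total: 4.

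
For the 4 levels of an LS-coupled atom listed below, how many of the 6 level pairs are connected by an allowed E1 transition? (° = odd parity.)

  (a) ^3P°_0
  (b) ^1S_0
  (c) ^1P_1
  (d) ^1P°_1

(a)–(b): forbidden (ΔS, ΔJ).
(a)–(c): forbidden (ΔS).
(a)–(d): forbidden (parity, ΔS).
(b)–(c): forbidden (parity).
(b)–(d): allowed.
(c)–(d): allowed.
Allowed pairs: 2 of 6.

2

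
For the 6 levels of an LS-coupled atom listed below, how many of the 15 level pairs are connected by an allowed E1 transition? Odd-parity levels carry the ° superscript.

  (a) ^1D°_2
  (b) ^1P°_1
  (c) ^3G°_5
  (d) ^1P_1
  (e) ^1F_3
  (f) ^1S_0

4

(a)–(b): forbidden (parity).
(a)–(c): forbidden (parity, ΔS, ΔL, ΔJ).
(a)–(d): allowed.
(a)–(e): allowed.
(a)–(f): forbidden (ΔL, ΔJ).
(b)–(c): forbidden (parity, ΔS, ΔL, ΔJ).
(b)–(d): allowed.
(b)–(e): forbidden (ΔL, ΔJ).
(b)–(f): allowed.
(c)–(d): forbidden (ΔS, ΔL, ΔJ).
(c)–(e): forbidden (ΔS, ΔJ).
(c)–(f): forbidden (ΔS, ΔL, ΔJ).
(d)–(e): forbidden (parity, ΔL, ΔJ).
(d)–(f): forbidden (parity).
(e)–(f): forbidden (parity, ΔL, ΔJ).
Allowed pairs: 4 of 15.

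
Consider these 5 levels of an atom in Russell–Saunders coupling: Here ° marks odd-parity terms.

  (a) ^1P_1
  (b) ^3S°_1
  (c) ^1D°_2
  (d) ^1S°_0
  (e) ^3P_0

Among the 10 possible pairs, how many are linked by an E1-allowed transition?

(a)–(b): forbidden (ΔS).
(a)–(c): allowed.
(a)–(d): allowed.
(a)–(e): forbidden (parity, ΔS).
(b)–(c): forbidden (parity, ΔS, ΔL).
(b)–(d): forbidden (parity, ΔS, ΔL).
(b)–(e): allowed.
(c)–(d): forbidden (parity, ΔL, ΔJ).
(c)–(e): forbidden (ΔS, ΔJ).
(d)–(e): forbidden (ΔS, ΔJ).
Allowed pairs: 3 of 10.

3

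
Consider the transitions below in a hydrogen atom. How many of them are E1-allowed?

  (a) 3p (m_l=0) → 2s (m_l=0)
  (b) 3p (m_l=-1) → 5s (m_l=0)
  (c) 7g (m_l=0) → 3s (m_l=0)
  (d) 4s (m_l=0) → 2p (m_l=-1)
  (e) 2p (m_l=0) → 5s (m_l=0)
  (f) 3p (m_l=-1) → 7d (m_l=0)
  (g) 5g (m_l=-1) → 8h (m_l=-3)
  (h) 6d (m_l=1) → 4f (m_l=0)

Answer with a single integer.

6

(a) allowed
(b) allowed
(c) forbidden — Δl = -4 (E1 requires Δl = ±1)
(d) allowed
(e) allowed
(f) allowed
(g) forbidden — Δm_l = -2 (E1 requires Δm_l = 0, ±1)
(h) allowed
Total allowed: 6 of 8.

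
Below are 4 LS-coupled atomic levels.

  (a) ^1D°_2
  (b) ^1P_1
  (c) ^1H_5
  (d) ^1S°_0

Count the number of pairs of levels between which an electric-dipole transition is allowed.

2

(a)–(b): allowed.
(a)–(c): forbidden (ΔL, ΔJ).
(a)–(d): forbidden (parity, ΔL, ΔJ).
(b)–(c): forbidden (parity, ΔL, ΔJ).
(b)–(d): allowed.
(c)–(d): forbidden (ΔL, ΔJ).
Allowed pairs: 2 of 6.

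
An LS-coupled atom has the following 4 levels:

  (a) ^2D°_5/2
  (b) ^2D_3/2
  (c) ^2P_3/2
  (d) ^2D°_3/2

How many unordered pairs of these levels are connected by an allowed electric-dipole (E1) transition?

4

(a)–(b): allowed.
(a)–(c): allowed.
(a)–(d): forbidden (parity).
(b)–(c): forbidden (parity).
(b)–(d): allowed.
(c)–(d): allowed.
Allowed pairs: 4 of 6.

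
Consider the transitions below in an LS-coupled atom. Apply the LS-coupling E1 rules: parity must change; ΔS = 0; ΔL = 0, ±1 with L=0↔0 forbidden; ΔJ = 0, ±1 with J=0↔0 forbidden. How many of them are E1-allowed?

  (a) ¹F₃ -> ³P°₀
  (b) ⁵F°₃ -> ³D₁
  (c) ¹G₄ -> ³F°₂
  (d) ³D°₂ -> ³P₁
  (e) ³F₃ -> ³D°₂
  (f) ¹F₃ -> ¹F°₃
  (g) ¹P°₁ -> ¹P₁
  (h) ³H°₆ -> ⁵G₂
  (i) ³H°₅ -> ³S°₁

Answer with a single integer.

(a) forbidden (ΔS, ΔL, ΔJ fail)
(b) forbidden (ΔS, ΔJ fail)
(c) forbidden (ΔS, ΔJ fail)
(d) allowed
(e) allowed
(f) allowed
(g) allowed
(h) forbidden (ΔS, ΔJ fail)
(i) forbidden (parity, ΔL, ΔJ fail)
Total allowed: 4 of 9.

4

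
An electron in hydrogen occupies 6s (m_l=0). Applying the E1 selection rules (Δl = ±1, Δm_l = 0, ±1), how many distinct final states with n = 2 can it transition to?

3

E1 requires Δl = ±1, so l_f ∈ {-1, 1}; with 0 ≤ l_f ≤ n_f−1 = 1, the allowed l_f values are {1}.
For l_f = 1: m_f ∈ {m_i−1, m_i, m_i+1} ∩ [−1, 1] = {-1, 0, 1} → 3 states.
Total: 3.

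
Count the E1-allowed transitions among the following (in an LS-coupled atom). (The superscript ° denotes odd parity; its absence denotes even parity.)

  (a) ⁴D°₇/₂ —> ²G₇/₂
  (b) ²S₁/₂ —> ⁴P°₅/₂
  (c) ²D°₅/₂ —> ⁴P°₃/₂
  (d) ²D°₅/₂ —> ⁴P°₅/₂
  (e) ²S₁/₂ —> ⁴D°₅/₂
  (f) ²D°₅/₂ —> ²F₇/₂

(a) forbidden (ΔS, ΔL fail)
(b) forbidden (ΔS, ΔJ fail)
(c) forbidden (parity, ΔS fail)
(d) forbidden (parity, ΔS fail)
(e) forbidden (ΔS, ΔL, ΔJ fail)
(f) allowed
Total allowed: 1 of 6.

1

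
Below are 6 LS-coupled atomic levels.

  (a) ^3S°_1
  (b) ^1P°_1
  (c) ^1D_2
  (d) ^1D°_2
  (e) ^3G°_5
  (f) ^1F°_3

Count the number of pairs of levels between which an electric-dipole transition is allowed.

3

(a)–(b): forbidden (parity, ΔS).
(a)–(c): forbidden (ΔS, ΔL).
(a)–(d): forbidden (parity, ΔS, ΔL).
(a)–(e): forbidden (parity, ΔL, ΔJ).
(a)–(f): forbidden (parity, ΔS, ΔL, ΔJ).
(b)–(c): allowed.
(b)–(d): forbidden (parity).
(b)–(e): forbidden (parity, ΔS, ΔL, ΔJ).
(b)–(f): forbidden (parity, ΔL, ΔJ).
(c)–(d): allowed.
(c)–(e): forbidden (ΔS, ΔL, ΔJ).
(c)–(f): allowed.
(d)–(e): forbidden (parity, ΔS, ΔL, ΔJ).
(d)–(f): forbidden (parity).
(e)–(f): forbidden (parity, ΔS, ΔJ).
Allowed pairs: 3 of 15.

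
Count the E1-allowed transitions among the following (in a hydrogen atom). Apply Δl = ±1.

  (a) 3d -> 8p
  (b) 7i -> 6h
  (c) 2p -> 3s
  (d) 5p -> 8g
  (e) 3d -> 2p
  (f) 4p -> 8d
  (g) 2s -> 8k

5

(a) allowed
(b) allowed
(c) allowed
(d) forbidden — Δl = +3 (E1 requires Δl = ±1)
(e) allowed
(f) allowed
(g) forbidden — Δl = +7 (E1 requires Δl = ±1)
Total allowed: 5 of 7.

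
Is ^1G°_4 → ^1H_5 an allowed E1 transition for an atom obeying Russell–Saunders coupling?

allowed

Parity must change: odd → even — ok.
ΔS = 0: S: 0 → 0 — ok.
ΔL = 0, ±1 (not L=0↔0): L: 4 → 5, ΔL = +1 — ok.
ΔJ = 0, ±1 (not J=0↔0): J: 4 → 5, ΔJ = +1 — ok.
All four E1 rules are satisfied.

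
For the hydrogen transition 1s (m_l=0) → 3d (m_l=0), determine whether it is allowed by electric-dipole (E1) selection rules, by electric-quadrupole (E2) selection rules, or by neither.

E2

Δl = 2 − 0 = +2; l_i + l_f = 2.
Δm_l = +0.
E1 (Δl = ±1, |Δm_l| ≤ 1): not satisfied.
E2 (Δl = 0,±2, l_i+l_f ≥ 2, |Δm_l| ≤ 2): satisfied.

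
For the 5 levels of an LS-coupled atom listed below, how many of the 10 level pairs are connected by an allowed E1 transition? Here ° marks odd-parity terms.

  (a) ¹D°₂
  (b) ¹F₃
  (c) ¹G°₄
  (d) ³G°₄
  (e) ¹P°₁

(a)–(b): allowed.
(a)–(c): forbidden (parity, ΔL, ΔJ).
(a)–(d): forbidden (parity, ΔS, ΔL, ΔJ).
(a)–(e): forbidden (parity).
(b)–(c): allowed.
(b)–(d): forbidden (ΔS).
(b)–(e): forbidden (ΔL, ΔJ).
(c)–(d): forbidden (parity, ΔS).
(c)–(e): forbidden (parity, ΔL, ΔJ).
(d)–(e): forbidden (parity, ΔS, ΔL, ΔJ).
Allowed pairs: 2 of 10.

2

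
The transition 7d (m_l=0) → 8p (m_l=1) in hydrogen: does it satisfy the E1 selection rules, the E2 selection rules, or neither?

Δl = 1 − 2 = -1; l_i + l_f = 3.
Δm_l = +1.
E1 (Δl = ±1, |Δm_l| ≤ 1): satisfied.
E2 (Δl = 0,±2, l_i+l_f ≥ 2, |Δm_l| ≤ 2): not satisfied.

E1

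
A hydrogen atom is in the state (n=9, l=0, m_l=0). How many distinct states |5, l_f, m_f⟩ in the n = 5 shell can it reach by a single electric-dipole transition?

E1 requires Δl = ±1, so l_f ∈ {-1, 1}; with 0 ≤ l_f ≤ n_f−1 = 4, the allowed l_f values are {1}.
For l_f = 1: m_f ∈ {m_i−1, m_i, m_i+1} ∩ [−1, 1] = {-1, 0, 1} → 3 states.
Total: 3.

3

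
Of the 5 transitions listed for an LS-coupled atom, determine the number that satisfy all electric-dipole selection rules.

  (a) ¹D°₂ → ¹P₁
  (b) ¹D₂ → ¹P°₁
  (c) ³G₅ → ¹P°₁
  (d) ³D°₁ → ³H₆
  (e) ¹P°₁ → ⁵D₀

2

(a) allowed
(b) allowed
(c) forbidden (ΔS, ΔL, ΔJ fail)
(d) forbidden (ΔL, ΔJ fail)
(e) forbidden (ΔS fails)
Total allowed: 2 of 5.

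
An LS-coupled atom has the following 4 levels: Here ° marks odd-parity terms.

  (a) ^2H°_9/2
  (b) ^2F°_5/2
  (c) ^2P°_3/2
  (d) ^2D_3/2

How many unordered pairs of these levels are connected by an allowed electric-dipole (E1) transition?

2

(a)–(b): forbidden (parity, ΔL, ΔJ).
(a)–(c): forbidden (parity, ΔL, ΔJ).
(a)–(d): forbidden (ΔL, ΔJ).
(b)–(c): forbidden (parity, ΔL).
(b)–(d): allowed.
(c)–(d): allowed.
Allowed pairs: 2 of 6.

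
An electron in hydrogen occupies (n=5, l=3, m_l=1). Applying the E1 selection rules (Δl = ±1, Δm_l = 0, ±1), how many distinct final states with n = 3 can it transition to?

E1 requires Δl = ±1, so l_f ∈ {2, 4}; with 0 ≤ l_f ≤ n_f−1 = 2, the allowed l_f values are {2}.
For l_f = 2: m_f ∈ {m_i−1, m_i, m_i+1} ∩ [−2, 2] = {0, 1, 2} → 3 states.
Total: 3.

3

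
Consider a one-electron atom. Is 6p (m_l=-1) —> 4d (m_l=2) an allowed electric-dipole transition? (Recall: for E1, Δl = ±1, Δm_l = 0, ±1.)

Initial l = 1, final l = 2, so Δl = +1. E1 requires Δl = ±1: ✓.
m_l: -1 → 2 (Δm_l = +3). |Δm_l| ≤ 1 ✗.
The transition is electric-dipole forbidden.

forbidden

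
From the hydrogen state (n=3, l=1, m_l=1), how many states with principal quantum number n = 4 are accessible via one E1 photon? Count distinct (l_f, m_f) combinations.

E1 requires Δl = ±1, so l_f ∈ {0, 2}; with 0 ≤ l_f ≤ n_f−1 = 3, the allowed l_f values are {0, 2}.
For l_f = 0: m_f ∈ {m_i−1, m_i, m_i+1} ∩ [−0, 0] = {0} → 1 state.
For l_f = 2: m_f ∈ {m_i−1, m_i, m_i+1} ∩ [−2, 2] = {0, 1, 2} → 3 states.
Total: 4.

4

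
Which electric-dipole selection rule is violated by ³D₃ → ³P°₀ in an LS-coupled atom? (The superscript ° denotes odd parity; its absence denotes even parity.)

Initial level: S=1, L=2, J=3, parity even. Final level: S=1, L=1, J=0, parity odd.
Parity must change: even → odd — ok.
ΔS = 0: S: 1 → 1 — ok.
ΔL = 0, ±1 (not L=0↔0): L: 2 → 1, ΔL = -1 — ok.
ΔJ = 0, ±1 (not J=0↔0): J: 3 → 0, ΔJ = -3 — fails.

the ΔJ = 0, ±1 rule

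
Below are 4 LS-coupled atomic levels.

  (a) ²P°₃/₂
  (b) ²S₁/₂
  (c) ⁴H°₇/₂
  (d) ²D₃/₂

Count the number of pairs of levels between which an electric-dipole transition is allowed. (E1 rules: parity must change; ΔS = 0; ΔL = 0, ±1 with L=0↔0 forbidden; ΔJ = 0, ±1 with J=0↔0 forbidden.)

(a)–(b): allowed.
(a)–(c): forbidden (parity, ΔS, ΔL, ΔJ).
(a)–(d): allowed.
(b)–(c): forbidden (ΔS, ΔL, ΔJ).
(b)–(d): forbidden (parity, ΔL).
(c)–(d): forbidden (ΔS, ΔL, ΔJ).
Allowed pairs: 2 of 6.

2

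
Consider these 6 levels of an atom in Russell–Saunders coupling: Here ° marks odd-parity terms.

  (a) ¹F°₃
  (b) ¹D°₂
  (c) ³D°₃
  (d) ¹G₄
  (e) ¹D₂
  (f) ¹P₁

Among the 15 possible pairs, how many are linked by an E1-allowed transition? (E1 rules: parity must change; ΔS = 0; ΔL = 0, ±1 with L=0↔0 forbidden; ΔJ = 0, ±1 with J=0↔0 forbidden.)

4

(a)–(b): forbidden (parity).
(a)–(c): forbidden (parity, ΔS).
(a)–(d): allowed.
(a)–(e): allowed.
(a)–(f): forbidden (ΔL, ΔJ).
(b)–(c): forbidden (parity, ΔS).
(b)–(d): forbidden (ΔL, ΔJ).
(b)–(e): allowed.
(b)–(f): allowed.
(c)–(d): forbidden (ΔS, ΔL).
(c)–(e): forbidden (ΔS).
(c)–(f): forbidden (ΔS, ΔJ).
(d)–(e): forbidden (parity, ΔL, ΔJ).
(d)–(f): forbidden (parity, ΔL, ΔJ).
(e)–(f): forbidden (parity).
Allowed pairs: 4 of 15.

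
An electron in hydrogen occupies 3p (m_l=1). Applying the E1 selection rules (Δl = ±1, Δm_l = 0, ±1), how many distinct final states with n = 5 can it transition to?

4

E1 requires Δl = ±1, so l_f ∈ {0, 2}; with 0 ≤ l_f ≤ n_f−1 = 4, the allowed l_f values are {0, 2}.
For l_f = 0: m_f ∈ {m_i−1, m_i, m_i+1} ∩ [−0, 0] = {0} → 1 state.
For l_f = 2: m_f ∈ {m_i−1, m_i, m_i+1} ∩ [−2, 2] = {0, 1, 2} → 3 states.
Total: 4.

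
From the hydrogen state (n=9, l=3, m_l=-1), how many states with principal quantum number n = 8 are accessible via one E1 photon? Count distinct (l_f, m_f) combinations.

E1 requires Δl = ±1, so l_f ∈ {2, 4}; with 0 ≤ l_f ≤ n_f−1 = 7, the allowed l_f values are {2, 4}.
For l_f = 2: m_f ∈ {m_i−1, m_i, m_i+1} ∩ [−2, 2] = {-2, -1, 0} → 3 states.
For l_f = 4: m_f ∈ {m_i−1, m_i, m_i+1} ∩ [−4, 4] = {-2, -1, 0} → 3 states.
Total: 6.

6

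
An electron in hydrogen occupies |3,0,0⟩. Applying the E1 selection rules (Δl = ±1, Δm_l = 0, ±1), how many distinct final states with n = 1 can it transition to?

0

E1 requires l_f ∈ {-1, 1}, but neither lies in [0, 0], so no final state is reachable.
Total: 0.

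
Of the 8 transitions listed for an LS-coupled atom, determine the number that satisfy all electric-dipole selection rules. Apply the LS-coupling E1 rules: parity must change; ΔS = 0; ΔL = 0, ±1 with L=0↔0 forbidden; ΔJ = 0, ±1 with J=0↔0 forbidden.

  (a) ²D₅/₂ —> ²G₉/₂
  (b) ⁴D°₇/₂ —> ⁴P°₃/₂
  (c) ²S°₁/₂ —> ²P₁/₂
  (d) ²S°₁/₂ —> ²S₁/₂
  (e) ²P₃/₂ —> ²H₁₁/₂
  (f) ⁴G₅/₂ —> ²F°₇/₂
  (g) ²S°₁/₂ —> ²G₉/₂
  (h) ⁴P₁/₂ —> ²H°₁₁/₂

(a) forbidden (parity, ΔL, ΔJ fail)
(b) forbidden (parity, ΔJ fail)
(c) allowed
(d) forbidden (ΔL fails)
(e) forbidden (parity, ΔL, ΔJ fail)
(f) forbidden (ΔS fails)
(g) forbidden (ΔL, ΔJ fail)
(h) forbidden (ΔS, ΔL, ΔJ fail)
Total allowed: 1 of 8.

1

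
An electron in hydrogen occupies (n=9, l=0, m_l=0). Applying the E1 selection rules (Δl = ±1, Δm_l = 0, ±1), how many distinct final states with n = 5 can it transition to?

3

E1 requires Δl = ±1, so l_f ∈ {-1, 1}; with 0 ≤ l_f ≤ n_f−1 = 4, the allowed l_f values are {1}.
For l_f = 1: m_f ∈ {m_i−1, m_i, m_i+1} ∩ [−1, 1] = {-1, 0, 1} → 3 states.
Total: 3.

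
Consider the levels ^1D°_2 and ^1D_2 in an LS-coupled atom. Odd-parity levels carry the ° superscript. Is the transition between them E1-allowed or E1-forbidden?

allowed

Initial level: S=0, L=2, J=2, parity odd. Final level: S=0, L=2, J=2, parity even.
ΔL = 0, ±1 (not L=0↔0): L: 2 → 2, ΔL = +0 — ok.
ΔJ = 0, ±1 (not J=0↔0): J: 2 → 2, ΔJ = +0 — ok.
Parity must change: odd → even — ok.
ΔS = 0: S: 0 → 0 — ok.
All four E1 rules are satisfied.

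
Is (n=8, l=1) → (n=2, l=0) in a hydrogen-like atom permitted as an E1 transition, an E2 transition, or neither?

E1

Δl = 0 − 1 = -1; l_i + l_f = 1.
E1 (Δl = ±1): satisfied.
E2 (Δl = 0,±2, l_i+l_f ≥ 2): not satisfied.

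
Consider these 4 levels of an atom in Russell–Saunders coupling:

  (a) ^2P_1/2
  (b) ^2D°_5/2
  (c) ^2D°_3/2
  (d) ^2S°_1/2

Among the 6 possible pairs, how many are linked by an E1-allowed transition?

(a)–(b): forbidden (ΔJ).
(a)–(c): allowed.
(a)–(d): allowed.
(b)–(c): forbidden (parity).
(b)–(d): forbidden (parity, ΔL, ΔJ).
(c)–(d): forbidden (parity, ΔL).
Allowed pairs: 2 of 6.

2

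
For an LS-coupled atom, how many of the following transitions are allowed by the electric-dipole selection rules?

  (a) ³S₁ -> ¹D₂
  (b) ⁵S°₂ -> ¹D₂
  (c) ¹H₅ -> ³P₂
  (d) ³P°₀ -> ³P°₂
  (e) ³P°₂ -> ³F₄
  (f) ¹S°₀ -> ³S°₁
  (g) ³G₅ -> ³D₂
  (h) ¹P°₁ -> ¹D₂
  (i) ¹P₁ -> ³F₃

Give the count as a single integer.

1

(a) forbidden (parity, ΔS, ΔL fail)
(b) forbidden (ΔS, ΔL fail)
(c) forbidden (parity, ΔS, ΔL, ΔJ fail)
(d) forbidden (parity, ΔJ fail)
(e) forbidden (ΔL, ΔJ fail)
(f) forbidden (parity, ΔS, ΔL fail)
(g) forbidden (parity, ΔL, ΔJ fail)
(h) allowed
(i) forbidden (parity, ΔS, ΔL, ΔJ fail)
Total allowed: 1 of 9.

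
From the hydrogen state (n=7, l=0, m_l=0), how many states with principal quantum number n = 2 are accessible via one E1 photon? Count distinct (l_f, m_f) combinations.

E1 requires Δl = ±1, so l_f ∈ {-1, 1}; with 0 ≤ l_f ≤ n_f−1 = 1, the allowed l_f values are {1}.
For l_f = 1: m_f ∈ {m_i−1, m_i, m_i+1} ∩ [−1, 1] = {-1, 0, 1} → 3 states.
Total: 3.

3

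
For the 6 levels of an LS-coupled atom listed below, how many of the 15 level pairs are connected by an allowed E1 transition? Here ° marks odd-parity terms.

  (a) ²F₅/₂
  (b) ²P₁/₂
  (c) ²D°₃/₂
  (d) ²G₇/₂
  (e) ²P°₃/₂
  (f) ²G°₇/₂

(a)–(b): forbidden (parity, ΔL, ΔJ).
(a)–(c): allowed.
(a)–(d): forbidden (parity).
(a)–(e): forbidden (ΔL).
(a)–(f): allowed.
(b)–(c): allowed.
(b)–(d): forbidden (parity, ΔL, ΔJ).
(b)–(e): allowed.
(b)–(f): forbidden (ΔL, ΔJ).
(c)–(d): forbidden (ΔL, ΔJ).
(c)–(e): forbidden (parity).
(c)–(f): forbidden (parity, ΔL, ΔJ).
(d)–(e): forbidden (ΔL, ΔJ).
(d)–(f): allowed.
(e)–(f): forbidden (parity, ΔL, ΔJ).
Allowed pairs: 5 of 15.

5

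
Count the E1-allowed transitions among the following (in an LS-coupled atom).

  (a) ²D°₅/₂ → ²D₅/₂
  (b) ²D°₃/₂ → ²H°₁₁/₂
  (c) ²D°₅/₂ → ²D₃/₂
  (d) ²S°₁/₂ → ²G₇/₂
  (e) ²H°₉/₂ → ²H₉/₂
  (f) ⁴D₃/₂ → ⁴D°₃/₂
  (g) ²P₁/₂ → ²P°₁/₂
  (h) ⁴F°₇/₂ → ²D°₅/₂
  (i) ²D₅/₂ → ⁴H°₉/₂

5

(a) allowed
(b) forbidden (parity, ΔL, ΔJ fail)
(c) allowed
(d) forbidden (ΔL, ΔJ fail)
(e) allowed
(f) allowed
(g) allowed
(h) forbidden (parity, ΔS fail)
(i) forbidden (ΔS, ΔL, ΔJ fail)
Total allowed: 5 of 9.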